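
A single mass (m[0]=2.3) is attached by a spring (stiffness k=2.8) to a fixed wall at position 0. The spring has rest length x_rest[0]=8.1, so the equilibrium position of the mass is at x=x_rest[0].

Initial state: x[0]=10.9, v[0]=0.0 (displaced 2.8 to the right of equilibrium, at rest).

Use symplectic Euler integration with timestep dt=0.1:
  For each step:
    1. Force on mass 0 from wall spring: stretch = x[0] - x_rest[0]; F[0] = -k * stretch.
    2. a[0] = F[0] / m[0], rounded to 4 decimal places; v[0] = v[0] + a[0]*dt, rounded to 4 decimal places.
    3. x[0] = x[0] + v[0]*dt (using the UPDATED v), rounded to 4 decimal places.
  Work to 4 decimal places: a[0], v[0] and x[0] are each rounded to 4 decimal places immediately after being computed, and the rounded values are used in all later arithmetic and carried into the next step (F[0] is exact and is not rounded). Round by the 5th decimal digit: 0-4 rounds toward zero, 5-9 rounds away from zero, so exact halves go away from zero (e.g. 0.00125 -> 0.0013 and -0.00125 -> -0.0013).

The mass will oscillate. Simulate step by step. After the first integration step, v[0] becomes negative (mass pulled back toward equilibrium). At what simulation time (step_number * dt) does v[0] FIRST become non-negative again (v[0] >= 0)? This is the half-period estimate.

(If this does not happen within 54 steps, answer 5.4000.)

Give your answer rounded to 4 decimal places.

Answer: 2.9000

Derivation:
Step 0: x=[10.9000] v=[0.0000]
Step 1: x=[10.8659] v=[-0.3409]
Step 2: x=[10.7981] v=[-0.6776]
Step 3: x=[10.6975] v=[-1.0061]
Step 4: x=[10.5653] v=[-1.3223]
Step 5: x=[10.4031] v=[-1.6224]
Step 6: x=[10.2128] v=[-1.9028]
Step 7: x=[9.9968] v=[-2.1600]
Step 8: x=[9.7577] v=[-2.3909]
Step 9: x=[9.4984] v=[-2.5927]
Step 10: x=[9.2221] v=[-2.7629]
Step 11: x=[8.9322] v=[-2.8995]
Step 12: x=[8.6321] v=[-3.0008]
Step 13: x=[8.3255] v=[-3.0656]
Step 14: x=[8.0162] v=[-3.0931]
Step 15: x=[7.7079] v=[-3.0829]
Step 16: x=[7.4044] v=[-3.0352]
Step 17: x=[7.1094] v=[-2.9505]
Step 18: x=[6.8264] v=[-2.8299]
Step 19: x=[6.5589] v=[-2.6749]
Step 20: x=[6.3102] v=[-2.4873]
Step 21: x=[6.0833] v=[-2.2694]
Step 22: x=[5.8809] v=[-2.0239]
Step 23: x=[5.7055] v=[-1.7538]
Step 24: x=[5.5593] v=[-1.4623]
Step 25: x=[5.4440] v=[-1.1530]
Step 26: x=[5.3610] v=[-0.8297]
Step 27: x=[5.3114] v=[-0.4963]
Step 28: x=[5.2957] v=[-0.1568]
Step 29: x=[5.3142] v=[0.1846]
First v>=0 after going negative at step 29, time=2.9000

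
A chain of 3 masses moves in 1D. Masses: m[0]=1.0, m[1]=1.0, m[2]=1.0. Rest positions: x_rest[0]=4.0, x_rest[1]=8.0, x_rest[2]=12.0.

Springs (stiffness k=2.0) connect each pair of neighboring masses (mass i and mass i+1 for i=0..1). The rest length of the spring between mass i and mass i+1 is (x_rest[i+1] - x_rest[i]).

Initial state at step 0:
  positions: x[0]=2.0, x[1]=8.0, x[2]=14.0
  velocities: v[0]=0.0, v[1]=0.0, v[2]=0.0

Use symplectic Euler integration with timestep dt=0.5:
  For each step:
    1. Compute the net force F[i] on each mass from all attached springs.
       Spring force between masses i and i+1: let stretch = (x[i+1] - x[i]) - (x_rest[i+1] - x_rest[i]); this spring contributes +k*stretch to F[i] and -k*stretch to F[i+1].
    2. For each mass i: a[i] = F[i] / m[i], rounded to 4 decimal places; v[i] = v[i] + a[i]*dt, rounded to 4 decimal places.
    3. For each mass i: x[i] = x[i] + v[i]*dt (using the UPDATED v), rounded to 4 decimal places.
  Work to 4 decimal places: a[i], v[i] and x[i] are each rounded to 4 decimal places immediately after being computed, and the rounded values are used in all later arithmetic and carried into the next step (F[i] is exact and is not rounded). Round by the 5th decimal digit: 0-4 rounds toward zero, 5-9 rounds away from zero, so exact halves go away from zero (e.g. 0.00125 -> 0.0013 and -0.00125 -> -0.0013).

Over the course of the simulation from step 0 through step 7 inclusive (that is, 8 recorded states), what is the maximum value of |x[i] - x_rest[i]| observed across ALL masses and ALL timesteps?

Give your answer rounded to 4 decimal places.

Step 0: x=[2.0000 8.0000 14.0000] v=[0.0000 0.0000 0.0000]
Step 1: x=[3.0000 8.0000 13.0000] v=[2.0000 0.0000 -2.0000]
Step 2: x=[4.5000 8.0000 11.5000] v=[3.0000 0.0000 -3.0000]
Step 3: x=[5.7500 8.0000 10.2500] v=[2.5000 0.0000 -2.5000]
Step 4: x=[6.1250 8.0000 9.8750] v=[0.7500 0.0000 -0.7500]
Step 5: x=[5.4375 8.0000 10.5625] v=[-1.3750 0.0000 1.3750]
Step 6: x=[4.0313 8.0000 11.9688] v=[-2.8125 0.0000 2.8125]
Step 7: x=[2.6094 8.0001 13.3907] v=[-2.8438 0.0001 2.8437]
Max displacement = 2.1250

Answer: 2.1250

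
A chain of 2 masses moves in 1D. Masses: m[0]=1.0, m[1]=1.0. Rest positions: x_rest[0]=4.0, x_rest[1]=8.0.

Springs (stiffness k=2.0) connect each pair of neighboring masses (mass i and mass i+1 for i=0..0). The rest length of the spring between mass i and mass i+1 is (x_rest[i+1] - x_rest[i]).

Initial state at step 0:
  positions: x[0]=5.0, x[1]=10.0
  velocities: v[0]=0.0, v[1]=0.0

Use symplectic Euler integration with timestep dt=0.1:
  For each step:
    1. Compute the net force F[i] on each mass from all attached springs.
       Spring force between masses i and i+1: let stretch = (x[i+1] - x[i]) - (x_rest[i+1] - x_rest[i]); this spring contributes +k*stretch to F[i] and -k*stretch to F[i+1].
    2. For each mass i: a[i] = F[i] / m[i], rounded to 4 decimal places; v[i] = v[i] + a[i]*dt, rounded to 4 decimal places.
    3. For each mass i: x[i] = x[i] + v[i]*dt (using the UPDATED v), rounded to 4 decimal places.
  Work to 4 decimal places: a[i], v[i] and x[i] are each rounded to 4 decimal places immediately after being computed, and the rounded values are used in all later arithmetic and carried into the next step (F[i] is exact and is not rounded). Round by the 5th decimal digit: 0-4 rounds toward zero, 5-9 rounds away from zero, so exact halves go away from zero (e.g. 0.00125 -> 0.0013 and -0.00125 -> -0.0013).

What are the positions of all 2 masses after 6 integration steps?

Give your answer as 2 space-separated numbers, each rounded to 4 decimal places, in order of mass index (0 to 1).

Answer: 5.3666 9.6334

Derivation:
Step 0: x=[5.0000 10.0000] v=[0.0000 0.0000]
Step 1: x=[5.0200 9.9800] v=[0.2000 -0.2000]
Step 2: x=[5.0592 9.9408] v=[0.3920 -0.3920]
Step 3: x=[5.1160 9.8840] v=[0.5683 -0.5683]
Step 4: x=[5.1882 9.8118] v=[0.7219 -0.7219]
Step 5: x=[5.2729 9.7271] v=[0.8466 -0.8466]
Step 6: x=[5.3666 9.6334] v=[0.9374 -0.9374]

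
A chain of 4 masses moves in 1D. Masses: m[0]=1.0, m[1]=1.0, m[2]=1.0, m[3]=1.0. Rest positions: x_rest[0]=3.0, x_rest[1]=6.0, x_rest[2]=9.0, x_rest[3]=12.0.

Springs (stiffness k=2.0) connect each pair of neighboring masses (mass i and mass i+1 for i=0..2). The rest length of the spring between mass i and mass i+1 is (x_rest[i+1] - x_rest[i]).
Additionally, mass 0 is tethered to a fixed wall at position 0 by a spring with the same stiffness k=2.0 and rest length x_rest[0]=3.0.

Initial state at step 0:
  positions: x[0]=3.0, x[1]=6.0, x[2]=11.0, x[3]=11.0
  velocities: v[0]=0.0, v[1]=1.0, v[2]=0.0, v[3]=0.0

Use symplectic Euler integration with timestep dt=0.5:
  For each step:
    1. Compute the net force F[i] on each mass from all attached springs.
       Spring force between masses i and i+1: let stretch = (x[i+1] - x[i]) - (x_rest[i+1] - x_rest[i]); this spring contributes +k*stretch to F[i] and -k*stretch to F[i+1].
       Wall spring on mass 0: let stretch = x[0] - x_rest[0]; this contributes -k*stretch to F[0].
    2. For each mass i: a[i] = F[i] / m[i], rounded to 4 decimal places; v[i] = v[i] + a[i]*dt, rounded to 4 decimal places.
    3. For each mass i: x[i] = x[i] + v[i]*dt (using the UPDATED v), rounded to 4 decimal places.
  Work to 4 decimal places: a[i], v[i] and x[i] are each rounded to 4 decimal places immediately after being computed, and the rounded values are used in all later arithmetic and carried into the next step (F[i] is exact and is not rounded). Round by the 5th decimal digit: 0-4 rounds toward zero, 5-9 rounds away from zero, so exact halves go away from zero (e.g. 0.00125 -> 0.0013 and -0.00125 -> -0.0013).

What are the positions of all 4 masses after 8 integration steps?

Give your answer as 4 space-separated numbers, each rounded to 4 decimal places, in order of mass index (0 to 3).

Step 0: x=[3.0000 6.0000 11.0000 11.0000] v=[0.0000 1.0000 0.0000 0.0000]
Step 1: x=[3.0000 7.5000 8.5000 12.5000] v=[0.0000 3.0000 -5.0000 3.0000]
Step 2: x=[3.7500 7.2500 7.5000 13.5000] v=[1.5000 -0.5000 -2.0000 2.0000]
Step 3: x=[4.3750 5.3750 9.3750 13.0000] v=[1.2500 -3.7500 3.7500 -1.0000]
Step 4: x=[3.3125 5.0000 11.0625 12.1875] v=[-2.1250 -0.7500 3.3750 -1.6250]
Step 5: x=[1.4375 6.8125 10.2813 12.3125] v=[-3.7500 3.6250 -1.5625 0.2500]
Step 6: x=[1.5313 7.6719 8.7813 12.9219] v=[0.1875 1.7188 -3.0001 1.2188]
Step 7: x=[3.9297 6.0157 8.7969 12.9610] v=[4.7968 -3.3124 0.0311 0.0782]
Step 8: x=[5.4063 4.7071 9.5039 12.4181] v=[2.9531 -2.6172 1.4140 -1.0859]

Answer: 5.4063 4.7071 9.5039 12.4181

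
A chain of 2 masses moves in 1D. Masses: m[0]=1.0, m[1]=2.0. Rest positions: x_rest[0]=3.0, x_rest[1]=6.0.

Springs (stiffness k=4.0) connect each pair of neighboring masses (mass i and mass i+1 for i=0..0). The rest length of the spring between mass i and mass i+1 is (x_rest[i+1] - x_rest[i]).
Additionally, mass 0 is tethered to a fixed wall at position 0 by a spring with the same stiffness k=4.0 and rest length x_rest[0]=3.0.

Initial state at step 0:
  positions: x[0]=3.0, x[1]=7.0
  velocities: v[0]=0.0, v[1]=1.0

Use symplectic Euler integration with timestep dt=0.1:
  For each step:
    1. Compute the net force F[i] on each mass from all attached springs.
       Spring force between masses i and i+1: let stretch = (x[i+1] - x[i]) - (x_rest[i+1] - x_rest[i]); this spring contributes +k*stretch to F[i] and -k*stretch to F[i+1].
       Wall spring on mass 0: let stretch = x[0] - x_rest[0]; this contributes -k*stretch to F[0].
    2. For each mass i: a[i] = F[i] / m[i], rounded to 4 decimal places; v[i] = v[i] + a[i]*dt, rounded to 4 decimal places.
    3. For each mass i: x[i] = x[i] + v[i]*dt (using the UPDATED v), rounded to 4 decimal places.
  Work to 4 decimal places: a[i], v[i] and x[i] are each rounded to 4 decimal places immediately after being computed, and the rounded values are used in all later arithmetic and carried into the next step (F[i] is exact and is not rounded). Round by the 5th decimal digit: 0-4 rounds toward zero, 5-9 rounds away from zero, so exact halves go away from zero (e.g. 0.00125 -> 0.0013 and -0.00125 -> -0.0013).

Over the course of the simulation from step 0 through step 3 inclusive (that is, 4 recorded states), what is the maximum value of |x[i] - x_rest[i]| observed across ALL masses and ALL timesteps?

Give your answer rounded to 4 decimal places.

Answer: 1.1780

Derivation:
Step 0: x=[3.0000 7.0000] v=[0.0000 1.0000]
Step 1: x=[3.0400 7.0800] v=[0.4000 0.8000]
Step 2: x=[3.1200 7.1392] v=[0.8000 0.5920]
Step 3: x=[3.2360 7.1780] v=[1.1597 0.3882]
Max displacement = 1.1780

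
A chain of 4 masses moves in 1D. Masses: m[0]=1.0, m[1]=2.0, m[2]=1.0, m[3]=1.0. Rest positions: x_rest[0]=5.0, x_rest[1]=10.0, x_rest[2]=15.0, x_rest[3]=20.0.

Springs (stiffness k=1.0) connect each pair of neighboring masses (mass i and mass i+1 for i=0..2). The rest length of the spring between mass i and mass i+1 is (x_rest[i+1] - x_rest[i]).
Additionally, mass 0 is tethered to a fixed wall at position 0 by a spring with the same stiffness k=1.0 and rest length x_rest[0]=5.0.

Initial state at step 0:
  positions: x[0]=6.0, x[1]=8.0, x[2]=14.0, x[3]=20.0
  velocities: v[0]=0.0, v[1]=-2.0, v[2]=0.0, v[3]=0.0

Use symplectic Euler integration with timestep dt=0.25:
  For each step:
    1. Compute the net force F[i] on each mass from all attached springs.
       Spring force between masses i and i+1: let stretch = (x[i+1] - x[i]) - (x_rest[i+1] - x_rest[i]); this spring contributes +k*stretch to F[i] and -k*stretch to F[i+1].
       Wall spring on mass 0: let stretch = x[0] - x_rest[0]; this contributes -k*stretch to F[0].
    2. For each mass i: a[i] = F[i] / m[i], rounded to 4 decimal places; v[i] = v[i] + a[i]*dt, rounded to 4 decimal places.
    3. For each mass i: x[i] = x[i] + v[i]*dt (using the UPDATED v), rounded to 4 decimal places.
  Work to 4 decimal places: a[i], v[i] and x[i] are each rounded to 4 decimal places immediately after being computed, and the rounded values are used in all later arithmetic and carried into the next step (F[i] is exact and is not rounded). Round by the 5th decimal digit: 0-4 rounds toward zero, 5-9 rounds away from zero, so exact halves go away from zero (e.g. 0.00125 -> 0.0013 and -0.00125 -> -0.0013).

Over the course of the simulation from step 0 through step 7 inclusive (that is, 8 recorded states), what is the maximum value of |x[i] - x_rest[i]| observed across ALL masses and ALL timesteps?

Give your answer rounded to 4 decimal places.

Answer: 3.2928

Derivation:
Step 0: x=[6.0000 8.0000 14.0000 20.0000] v=[0.0000 -2.0000 0.0000 0.0000]
Step 1: x=[5.7500 7.6250 14.0000 19.9375] v=[-1.0000 -1.5000 0.0000 -0.2500]
Step 2: x=[5.2578 7.3906 13.9727 19.8164] v=[-1.9688 -0.9375 -0.1094 -0.4844]
Step 3: x=[4.5703 7.2953 13.8992 19.6426] v=[-2.7501 -0.3813 -0.2940 -0.6953]
Step 4: x=[3.7675 7.3212 13.7719 19.4223] v=[-3.2114 0.1036 -0.5091 -0.8812]
Step 5: x=[2.9513 7.4376 13.5946 19.1614] v=[-3.2649 0.4657 -0.7092 -1.0438]
Step 6: x=[2.2310 7.6063 13.3804 18.8650] v=[-2.8812 0.6746 -0.8568 -1.1855]
Step 7: x=[1.7072 7.7874 13.1481 18.5383] v=[-2.0951 0.7245 -0.9292 -1.3067]
Max displacement = 3.2928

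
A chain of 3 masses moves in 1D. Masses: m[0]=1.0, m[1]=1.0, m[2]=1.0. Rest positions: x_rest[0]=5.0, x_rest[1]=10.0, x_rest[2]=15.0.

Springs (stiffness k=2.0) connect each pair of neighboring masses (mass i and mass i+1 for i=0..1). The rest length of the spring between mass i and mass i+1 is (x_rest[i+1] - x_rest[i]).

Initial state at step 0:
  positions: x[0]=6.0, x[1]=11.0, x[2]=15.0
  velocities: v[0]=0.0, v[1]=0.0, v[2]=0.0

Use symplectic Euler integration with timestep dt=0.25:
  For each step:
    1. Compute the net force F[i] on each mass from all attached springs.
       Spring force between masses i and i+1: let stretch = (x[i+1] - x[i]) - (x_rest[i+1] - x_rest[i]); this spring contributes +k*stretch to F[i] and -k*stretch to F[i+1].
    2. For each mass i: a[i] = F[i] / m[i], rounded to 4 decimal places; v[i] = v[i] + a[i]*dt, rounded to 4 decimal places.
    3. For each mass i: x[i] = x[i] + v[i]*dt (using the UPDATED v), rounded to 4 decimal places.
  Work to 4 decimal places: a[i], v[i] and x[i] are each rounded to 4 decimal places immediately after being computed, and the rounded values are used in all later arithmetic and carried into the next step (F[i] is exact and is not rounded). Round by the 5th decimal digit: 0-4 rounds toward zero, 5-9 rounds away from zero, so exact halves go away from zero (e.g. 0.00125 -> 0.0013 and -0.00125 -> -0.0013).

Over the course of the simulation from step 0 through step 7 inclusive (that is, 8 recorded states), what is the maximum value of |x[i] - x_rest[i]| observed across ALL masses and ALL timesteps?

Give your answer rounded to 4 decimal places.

Step 0: x=[6.0000 11.0000 15.0000] v=[0.0000 0.0000 0.0000]
Step 1: x=[6.0000 10.8750 15.1250] v=[0.0000 -0.5000 0.5000]
Step 2: x=[5.9844 10.6719 15.3438] v=[-0.0625 -0.8125 0.8750]
Step 3: x=[5.9297 10.4668 15.6036] v=[-0.2188 -0.8203 1.0391]
Step 4: x=[5.8171 10.3367 15.8463] v=[-0.4503 -0.5205 0.9707]
Step 5: x=[5.6445 10.3303 16.0253] v=[-0.6905 -0.0255 0.7159]
Step 6: x=[5.4326 10.4501 16.1174] v=[-0.8476 0.4791 0.3684]
Step 7: x=[5.2229 10.6511 16.1261] v=[-0.8389 0.8040 0.0348]
Max displacement = 1.1261

Answer: 1.1261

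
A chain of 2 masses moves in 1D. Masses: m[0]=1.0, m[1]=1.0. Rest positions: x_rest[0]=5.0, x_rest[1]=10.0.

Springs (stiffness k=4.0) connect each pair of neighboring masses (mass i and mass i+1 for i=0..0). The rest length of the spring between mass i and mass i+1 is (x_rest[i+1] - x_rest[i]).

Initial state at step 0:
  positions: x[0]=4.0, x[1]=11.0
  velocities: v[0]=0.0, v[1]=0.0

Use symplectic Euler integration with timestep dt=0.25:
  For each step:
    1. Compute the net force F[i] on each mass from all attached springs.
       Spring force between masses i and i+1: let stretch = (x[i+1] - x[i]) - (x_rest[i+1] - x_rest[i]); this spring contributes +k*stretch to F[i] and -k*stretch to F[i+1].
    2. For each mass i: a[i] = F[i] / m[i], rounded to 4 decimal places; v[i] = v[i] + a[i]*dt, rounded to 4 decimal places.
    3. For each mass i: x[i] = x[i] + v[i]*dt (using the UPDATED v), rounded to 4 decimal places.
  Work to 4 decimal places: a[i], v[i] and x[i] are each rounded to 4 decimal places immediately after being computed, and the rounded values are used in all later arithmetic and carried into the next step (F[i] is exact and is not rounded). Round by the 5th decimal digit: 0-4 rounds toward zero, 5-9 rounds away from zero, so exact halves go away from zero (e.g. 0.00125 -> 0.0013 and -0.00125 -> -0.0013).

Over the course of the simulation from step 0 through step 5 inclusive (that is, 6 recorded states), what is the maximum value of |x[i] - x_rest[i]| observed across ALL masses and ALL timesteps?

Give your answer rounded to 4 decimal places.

Answer: 1.0625

Derivation:
Step 0: x=[4.0000 11.0000] v=[0.0000 0.0000]
Step 1: x=[4.5000 10.5000] v=[2.0000 -2.0000]
Step 2: x=[5.2500 9.7500] v=[3.0000 -3.0000]
Step 3: x=[5.8750 9.1250] v=[2.5000 -2.5000]
Step 4: x=[6.0625 8.9375] v=[0.7500 -0.7500]
Step 5: x=[5.7188 9.2813] v=[-1.3750 1.3750]
Max displacement = 1.0625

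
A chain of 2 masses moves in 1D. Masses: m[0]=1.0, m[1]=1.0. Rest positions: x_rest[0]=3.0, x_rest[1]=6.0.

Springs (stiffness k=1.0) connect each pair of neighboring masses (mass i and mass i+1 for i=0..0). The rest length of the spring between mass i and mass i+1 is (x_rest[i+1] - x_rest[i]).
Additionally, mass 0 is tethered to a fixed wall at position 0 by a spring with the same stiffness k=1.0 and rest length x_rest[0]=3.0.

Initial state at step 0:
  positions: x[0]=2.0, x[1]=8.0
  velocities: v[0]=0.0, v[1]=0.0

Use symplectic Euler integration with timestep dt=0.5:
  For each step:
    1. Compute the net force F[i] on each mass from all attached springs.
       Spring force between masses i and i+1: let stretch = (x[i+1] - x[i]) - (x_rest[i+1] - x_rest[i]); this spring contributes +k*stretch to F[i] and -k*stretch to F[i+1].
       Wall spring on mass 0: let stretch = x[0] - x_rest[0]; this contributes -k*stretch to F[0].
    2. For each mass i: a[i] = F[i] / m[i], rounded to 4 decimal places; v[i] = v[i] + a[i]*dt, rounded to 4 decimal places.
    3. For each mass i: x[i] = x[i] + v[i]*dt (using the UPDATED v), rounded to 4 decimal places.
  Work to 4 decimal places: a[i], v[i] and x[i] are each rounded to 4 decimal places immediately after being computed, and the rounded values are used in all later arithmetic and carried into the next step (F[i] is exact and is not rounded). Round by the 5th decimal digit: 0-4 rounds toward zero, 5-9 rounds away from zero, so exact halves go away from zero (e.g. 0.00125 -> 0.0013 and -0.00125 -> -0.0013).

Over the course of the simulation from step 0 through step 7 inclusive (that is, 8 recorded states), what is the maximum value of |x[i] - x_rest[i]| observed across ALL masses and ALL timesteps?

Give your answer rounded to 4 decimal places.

Answer: 2.1973

Derivation:
Step 0: x=[2.0000 8.0000] v=[0.0000 0.0000]
Step 1: x=[3.0000 7.2500] v=[2.0000 -1.5000]
Step 2: x=[4.3125 6.1875] v=[2.6250 -2.1250]
Step 3: x=[5.0157 5.4063] v=[1.4063 -1.5625]
Step 4: x=[4.5626 5.2774] v=[-0.9063 -0.2578]
Step 5: x=[3.1475 5.7198] v=[-2.8302 0.8848]
Step 6: x=[1.5886 6.2692] v=[-3.1178 1.0987]
Step 7: x=[0.8027 6.3984] v=[-1.5718 0.2584]
Max displacement = 2.1973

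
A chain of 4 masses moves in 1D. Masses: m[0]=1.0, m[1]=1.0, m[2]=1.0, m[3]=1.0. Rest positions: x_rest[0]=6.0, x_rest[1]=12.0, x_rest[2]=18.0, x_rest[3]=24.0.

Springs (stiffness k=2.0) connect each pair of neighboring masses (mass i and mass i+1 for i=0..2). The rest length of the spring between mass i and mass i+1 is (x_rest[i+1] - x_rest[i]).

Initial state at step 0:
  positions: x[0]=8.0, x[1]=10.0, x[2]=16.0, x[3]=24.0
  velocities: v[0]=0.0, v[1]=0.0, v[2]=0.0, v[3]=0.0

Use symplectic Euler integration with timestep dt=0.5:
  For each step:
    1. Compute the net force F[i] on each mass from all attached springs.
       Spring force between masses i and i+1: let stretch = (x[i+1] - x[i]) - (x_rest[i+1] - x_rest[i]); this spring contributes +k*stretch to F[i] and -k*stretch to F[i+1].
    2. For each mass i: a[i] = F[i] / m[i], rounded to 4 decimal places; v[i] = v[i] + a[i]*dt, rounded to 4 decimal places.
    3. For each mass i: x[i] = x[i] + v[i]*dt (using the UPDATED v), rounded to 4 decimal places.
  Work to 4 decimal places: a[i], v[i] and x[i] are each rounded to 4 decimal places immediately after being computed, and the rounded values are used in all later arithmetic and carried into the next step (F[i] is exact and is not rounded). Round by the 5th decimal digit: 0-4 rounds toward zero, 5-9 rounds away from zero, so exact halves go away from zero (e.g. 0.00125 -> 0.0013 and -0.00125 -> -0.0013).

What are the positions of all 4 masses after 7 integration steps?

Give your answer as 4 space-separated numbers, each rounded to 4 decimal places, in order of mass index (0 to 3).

Answer: 4.9375 11.4375 17.5625 24.0625

Derivation:
Step 0: x=[8.0000 10.0000 16.0000 24.0000] v=[0.0000 0.0000 0.0000 0.0000]
Step 1: x=[6.0000 12.0000 17.0000 23.0000] v=[-4.0000 4.0000 2.0000 -2.0000]
Step 2: x=[4.0000 13.5000 18.5000 22.0000] v=[-4.0000 3.0000 3.0000 -2.0000]
Step 3: x=[3.7500 12.7500 19.2500 22.2500] v=[-0.5000 -1.5000 1.5000 0.5000]
Step 4: x=[5.0000 10.7500 18.2500 24.0000] v=[2.5000 -4.0000 -2.0000 3.5000]
Step 5: x=[6.1250 9.6250 16.3750 25.8750] v=[2.2500 -2.2500 -3.7500 3.7500]
Step 6: x=[6.0000 10.1250 15.8750 26.0000] v=[-0.2500 1.0000 -1.0000 0.2500]
Step 7: x=[4.9375 11.4375 17.5625 24.0625] v=[-2.1250 2.6250 3.3750 -3.8750]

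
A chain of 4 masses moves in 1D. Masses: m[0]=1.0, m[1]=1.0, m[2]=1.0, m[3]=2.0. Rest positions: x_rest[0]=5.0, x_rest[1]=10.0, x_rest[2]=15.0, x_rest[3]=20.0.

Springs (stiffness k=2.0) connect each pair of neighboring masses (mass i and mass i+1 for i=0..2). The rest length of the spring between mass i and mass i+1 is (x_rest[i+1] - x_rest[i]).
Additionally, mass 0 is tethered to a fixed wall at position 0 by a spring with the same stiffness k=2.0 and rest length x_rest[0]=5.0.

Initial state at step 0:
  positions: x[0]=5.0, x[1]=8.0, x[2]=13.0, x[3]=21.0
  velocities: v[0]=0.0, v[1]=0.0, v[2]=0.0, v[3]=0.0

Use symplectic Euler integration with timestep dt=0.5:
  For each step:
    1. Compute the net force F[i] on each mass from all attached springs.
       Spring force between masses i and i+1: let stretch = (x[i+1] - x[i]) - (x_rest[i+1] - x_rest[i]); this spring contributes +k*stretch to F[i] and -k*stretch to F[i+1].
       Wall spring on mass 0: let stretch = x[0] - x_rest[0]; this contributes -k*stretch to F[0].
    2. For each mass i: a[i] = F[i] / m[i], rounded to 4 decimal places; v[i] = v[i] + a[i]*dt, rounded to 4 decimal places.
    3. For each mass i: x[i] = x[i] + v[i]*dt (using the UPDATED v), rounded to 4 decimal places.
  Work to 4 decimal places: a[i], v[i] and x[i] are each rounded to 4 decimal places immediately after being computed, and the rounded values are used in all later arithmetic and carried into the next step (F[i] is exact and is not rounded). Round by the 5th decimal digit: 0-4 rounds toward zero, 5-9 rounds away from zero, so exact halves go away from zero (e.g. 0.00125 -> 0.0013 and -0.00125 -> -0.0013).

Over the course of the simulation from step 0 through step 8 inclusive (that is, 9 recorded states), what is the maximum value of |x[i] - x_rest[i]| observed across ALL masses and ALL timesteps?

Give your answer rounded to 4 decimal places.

Answer: 2.6954

Derivation:
Step 0: x=[5.0000 8.0000 13.0000 21.0000] v=[0.0000 0.0000 0.0000 0.0000]
Step 1: x=[4.0000 9.0000 14.5000 20.2500] v=[-2.0000 2.0000 3.0000 -1.5000]
Step 2: x=[3.5000 10.2500 16.1250 19.3125] v=[-1.0000 2.5000 3.2500 -1.8750]
Step 3: x=[4.6250 11.0625 16.4063 18.8281] v=[2.2500 1.6250 0.5625 -0.9688]
Step 4: x=[6.6563 11.3282 15.2266 18.9883] v=[4.0625 0.5313 -2.3595 0.3203]
Step 5: x=[7.6954 11.2071 13.9785 19.4581] v=[2.0781 -0.2422 -2.4962 0.9395]
Step 6: x=[6.6426 10.7159 14.0845 19.8080] v=[-2.1056 -0.9825 0.2120 0.6997]
Step 7: x=[4.3052 9.8723 15.3680 19.9770] v=[-4.6749 -1.6872 2.5669 0.3380]
Step 8: x=[2.5987 8.9930 16.2081 20.2438] v=[-3.4130 -1.7586 1.6802 0.5335]
Max displacement = 2.6954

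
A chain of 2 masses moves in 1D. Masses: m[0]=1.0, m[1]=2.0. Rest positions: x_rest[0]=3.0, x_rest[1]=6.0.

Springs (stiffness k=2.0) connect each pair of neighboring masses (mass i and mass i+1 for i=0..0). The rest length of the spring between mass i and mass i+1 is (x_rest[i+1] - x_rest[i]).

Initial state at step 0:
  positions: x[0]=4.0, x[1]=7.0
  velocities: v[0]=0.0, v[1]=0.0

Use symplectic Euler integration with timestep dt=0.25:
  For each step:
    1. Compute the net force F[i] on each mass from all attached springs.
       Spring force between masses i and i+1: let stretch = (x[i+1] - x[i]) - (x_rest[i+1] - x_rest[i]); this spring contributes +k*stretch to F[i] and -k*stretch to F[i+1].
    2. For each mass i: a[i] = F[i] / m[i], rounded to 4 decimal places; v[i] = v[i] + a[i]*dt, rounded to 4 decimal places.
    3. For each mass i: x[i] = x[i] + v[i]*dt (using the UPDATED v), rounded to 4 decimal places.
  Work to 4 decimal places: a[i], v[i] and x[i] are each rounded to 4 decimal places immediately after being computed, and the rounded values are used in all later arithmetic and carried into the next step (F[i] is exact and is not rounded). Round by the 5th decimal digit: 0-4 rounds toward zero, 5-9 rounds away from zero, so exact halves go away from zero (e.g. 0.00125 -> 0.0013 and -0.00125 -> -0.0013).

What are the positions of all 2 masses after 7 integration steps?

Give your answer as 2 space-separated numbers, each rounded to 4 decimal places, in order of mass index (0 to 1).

Step 0: x=[4.0000 7.0000] v=[0.0000 0.0000]
Step 1: x=[4.0000 7.0000] v=[0.0000 0.0000]
Step 2: x=[4.0000 7.0000] v=[0.0000 0.0000]
Step 3: x=[4.0000 7.0000] v=[0.0000 0.0000]
Step 4: x=[4.0000 7.0000] v=[0.0000 0.0000]
Step 5: x=[4.0000 7.0000] v=[0.0000 0.0000]
Step 6: x=[4.0000 7.0000] v=[0.0000 0.0000]
Step 7: x=[4.0000 7.0000] v=[0.0000 0.0000]

Answer: 4.0000 7.0000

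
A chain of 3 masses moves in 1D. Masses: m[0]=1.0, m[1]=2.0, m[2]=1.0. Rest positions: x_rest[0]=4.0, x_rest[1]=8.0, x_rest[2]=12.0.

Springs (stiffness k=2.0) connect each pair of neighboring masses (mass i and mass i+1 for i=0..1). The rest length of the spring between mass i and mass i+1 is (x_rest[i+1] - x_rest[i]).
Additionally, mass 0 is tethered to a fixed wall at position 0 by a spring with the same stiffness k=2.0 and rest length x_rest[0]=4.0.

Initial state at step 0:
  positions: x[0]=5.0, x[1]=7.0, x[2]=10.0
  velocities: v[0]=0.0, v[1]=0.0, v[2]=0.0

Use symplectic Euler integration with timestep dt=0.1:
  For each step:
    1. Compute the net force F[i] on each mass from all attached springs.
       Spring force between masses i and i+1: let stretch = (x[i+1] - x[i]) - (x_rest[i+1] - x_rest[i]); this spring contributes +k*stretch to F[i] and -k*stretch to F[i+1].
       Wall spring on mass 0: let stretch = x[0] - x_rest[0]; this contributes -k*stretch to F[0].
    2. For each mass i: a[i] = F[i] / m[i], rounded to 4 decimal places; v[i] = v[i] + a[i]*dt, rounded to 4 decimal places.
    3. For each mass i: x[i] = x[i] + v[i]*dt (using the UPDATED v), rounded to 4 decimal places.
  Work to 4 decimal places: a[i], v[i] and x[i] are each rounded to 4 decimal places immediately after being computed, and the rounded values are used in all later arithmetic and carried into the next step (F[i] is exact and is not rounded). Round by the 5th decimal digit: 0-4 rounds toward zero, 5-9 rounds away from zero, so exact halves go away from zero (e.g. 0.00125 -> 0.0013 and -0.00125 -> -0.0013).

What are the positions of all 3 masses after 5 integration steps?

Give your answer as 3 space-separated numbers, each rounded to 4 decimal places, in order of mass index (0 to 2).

Step 0: x=[5.0000 7.0000 10.0000] v=[0.0000 0.0000 0.0000]
Step 1: x=[4.9400 7.0100 10.0200] v=[-0.6000 0.1000 0.2000]
Step 2: x=[4.8226 7.0294 10.0598] v=[-1.1740 0.1940 0.3980]
Step 3: x=[4.6529 7.0570 10.1190] v=[-1.6972 0.2764 0.5919]
Step 4: x=[4.4382 7.0912 10.1970] v=[-2.1470 0.3422 0.7795]
Step 5: x=[4.1878 7.1300 10.2928] v=[-2.5040 0.3875 0.9583]

Answer: 4.1878 7.1300 10.2928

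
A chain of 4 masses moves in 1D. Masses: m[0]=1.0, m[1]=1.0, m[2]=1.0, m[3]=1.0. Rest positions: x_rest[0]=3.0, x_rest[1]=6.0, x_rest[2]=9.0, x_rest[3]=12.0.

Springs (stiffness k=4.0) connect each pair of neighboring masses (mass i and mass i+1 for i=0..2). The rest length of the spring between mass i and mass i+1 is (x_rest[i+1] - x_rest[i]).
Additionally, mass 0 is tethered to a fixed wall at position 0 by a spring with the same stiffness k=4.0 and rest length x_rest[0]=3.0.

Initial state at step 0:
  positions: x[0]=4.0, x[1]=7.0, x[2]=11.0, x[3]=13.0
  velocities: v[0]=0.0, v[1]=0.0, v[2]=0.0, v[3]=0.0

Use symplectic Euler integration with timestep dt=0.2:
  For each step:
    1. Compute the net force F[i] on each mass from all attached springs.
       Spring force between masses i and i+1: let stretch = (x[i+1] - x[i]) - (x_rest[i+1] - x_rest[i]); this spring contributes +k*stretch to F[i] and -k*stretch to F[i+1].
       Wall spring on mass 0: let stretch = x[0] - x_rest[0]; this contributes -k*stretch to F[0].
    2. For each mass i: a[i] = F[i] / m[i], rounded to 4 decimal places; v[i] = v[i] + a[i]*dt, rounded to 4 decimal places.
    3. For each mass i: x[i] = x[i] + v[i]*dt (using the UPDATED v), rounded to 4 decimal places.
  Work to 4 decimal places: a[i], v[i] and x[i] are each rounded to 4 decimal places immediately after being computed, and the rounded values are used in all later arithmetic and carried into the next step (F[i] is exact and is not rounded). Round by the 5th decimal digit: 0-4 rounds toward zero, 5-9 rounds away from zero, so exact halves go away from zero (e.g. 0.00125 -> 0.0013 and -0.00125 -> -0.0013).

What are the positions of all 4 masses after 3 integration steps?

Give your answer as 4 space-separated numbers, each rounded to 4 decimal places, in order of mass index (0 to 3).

Answer: 3.3789 7.3978 9.7661 13.6129

Derivation:
Step 0: x=[4.0000 7.0000 11.0000 13.0000] v=[0.0000 0.0000 0.0000 0.0000]
Step 1: x=[3.8400 7.1600 10.6800 13.1600] v=[-0.8000 0.8000 -1.6000 0.8000]
Step 2: x=[3.5968 7.3520 10.1936 13.4032] v=[-1.2160 0.9600 -2.4320 1.2160]
Step 3: x=[3.3789 7.3978 9.7661 13.6129] v=[-1.0893 0.2291 -2.1376 1.0483]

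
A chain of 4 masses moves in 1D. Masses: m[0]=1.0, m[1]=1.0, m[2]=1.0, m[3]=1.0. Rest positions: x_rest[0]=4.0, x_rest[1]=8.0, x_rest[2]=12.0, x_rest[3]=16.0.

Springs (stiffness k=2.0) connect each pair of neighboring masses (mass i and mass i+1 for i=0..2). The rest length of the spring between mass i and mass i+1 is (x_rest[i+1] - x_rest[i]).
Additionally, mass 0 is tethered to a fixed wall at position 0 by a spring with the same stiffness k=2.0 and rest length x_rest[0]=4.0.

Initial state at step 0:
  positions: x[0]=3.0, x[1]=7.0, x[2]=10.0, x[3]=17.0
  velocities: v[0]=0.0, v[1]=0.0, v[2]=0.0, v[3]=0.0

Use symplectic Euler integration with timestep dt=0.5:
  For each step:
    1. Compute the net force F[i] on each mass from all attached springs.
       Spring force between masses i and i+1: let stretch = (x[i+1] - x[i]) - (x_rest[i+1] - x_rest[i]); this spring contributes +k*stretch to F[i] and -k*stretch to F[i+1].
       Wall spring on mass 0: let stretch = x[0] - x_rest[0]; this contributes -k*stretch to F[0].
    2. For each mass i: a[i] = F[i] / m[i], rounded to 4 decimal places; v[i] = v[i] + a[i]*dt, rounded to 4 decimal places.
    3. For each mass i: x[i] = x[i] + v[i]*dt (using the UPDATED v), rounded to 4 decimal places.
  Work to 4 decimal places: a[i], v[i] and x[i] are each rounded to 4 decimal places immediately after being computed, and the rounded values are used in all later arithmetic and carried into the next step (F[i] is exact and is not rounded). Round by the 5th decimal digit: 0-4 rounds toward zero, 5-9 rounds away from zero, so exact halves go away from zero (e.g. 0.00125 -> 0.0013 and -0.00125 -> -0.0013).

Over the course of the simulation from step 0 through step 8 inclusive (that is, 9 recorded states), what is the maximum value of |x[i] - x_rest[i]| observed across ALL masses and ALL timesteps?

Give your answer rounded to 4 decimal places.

Answer: 2.4336

Derivation:
Step 0: x=[3.0000 7.0000 10.0000 17.0000] v=[0.0000 0.0000 0.0000 0.0000]
Step 1: x=[3.5000 6.5000 12.0000 15.5000] v=[1.0000 -1.0000 4.0000 -3.0000]
Step 2: x=[3.7500 7.2500 13.0000 14.2500] v=[0.5000 1.5000 2.0000 -2.5000]
Step 3: x=[3.8750 9.1250 11.7500 14.3750] v=[0.2500 3.7500 -2.5000 0.2500]
Step 4: x=[4.6875 9.6875 10.5000 15.1875] v=[1.6250 1.1250 -2.5000 1.6250]
Step 5: x=[5.6563 8.1563 11.1875 15.6563] v=[1.9375 -3.0625 1.3750 0.9375]
Step 6: x=[5.0469 6.8907 12.5938 15.8907] v=[-1.2188 -2.5313 2.8126 0.4687]
Step 7: x=[2.8360 7.5547 12.7970 16.4766] v=[-4.4219 1.3280 0.4064 1.1718]
Step 8: x=[1.5664 8.4805 12.2189 17.2227] v=[-2.5392 1.8516 -1.1563 1.4922]
Max displacement = 2.4336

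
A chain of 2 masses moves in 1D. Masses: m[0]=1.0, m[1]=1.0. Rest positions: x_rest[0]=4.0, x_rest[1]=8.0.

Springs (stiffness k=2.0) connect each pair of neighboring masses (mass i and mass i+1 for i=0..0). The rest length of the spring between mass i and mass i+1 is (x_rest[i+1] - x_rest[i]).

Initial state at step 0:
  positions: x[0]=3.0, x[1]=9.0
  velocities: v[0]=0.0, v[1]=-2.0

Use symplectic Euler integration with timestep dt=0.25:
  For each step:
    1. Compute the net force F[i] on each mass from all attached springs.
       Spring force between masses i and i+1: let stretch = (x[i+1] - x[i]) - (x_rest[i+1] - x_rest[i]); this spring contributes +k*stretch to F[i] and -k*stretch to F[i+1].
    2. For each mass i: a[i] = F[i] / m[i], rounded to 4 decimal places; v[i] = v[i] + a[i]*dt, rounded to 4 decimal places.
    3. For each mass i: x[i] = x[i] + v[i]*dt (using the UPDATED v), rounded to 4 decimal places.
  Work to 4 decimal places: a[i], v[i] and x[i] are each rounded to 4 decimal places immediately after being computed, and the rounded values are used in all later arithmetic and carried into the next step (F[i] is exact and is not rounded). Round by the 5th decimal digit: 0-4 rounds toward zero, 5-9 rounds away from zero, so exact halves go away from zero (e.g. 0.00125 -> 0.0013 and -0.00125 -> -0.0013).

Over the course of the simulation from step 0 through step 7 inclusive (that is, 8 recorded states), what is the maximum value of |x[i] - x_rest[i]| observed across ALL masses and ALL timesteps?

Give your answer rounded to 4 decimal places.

Step 0: x=[3.0000 9.0000] v=[0.0000 -2.0000]
Step 1: x=[3.2500 8.2500] v=[1.0000 -3.0000]
Step 2: x=[3.6250 7.3750] v=[1.5000 -3.5000]
Step 3: x=[3.9688 6.5313] v=[1.3750 -3.3750]
Step 4: x=[4.1329 5.8672] v=[0.6563 -2.6563]
Step 5: x=[4.0138 5.4863] v=[-0.4766 -1.5235]
Step 6: x=[3.5787 5.4214] v=[-1.7404 -0.2598]
Step 7: x=[2.8739 5.6261] v=[-2.8191 0.8189]
Max displacement = 2.5786

Answer: 2.5786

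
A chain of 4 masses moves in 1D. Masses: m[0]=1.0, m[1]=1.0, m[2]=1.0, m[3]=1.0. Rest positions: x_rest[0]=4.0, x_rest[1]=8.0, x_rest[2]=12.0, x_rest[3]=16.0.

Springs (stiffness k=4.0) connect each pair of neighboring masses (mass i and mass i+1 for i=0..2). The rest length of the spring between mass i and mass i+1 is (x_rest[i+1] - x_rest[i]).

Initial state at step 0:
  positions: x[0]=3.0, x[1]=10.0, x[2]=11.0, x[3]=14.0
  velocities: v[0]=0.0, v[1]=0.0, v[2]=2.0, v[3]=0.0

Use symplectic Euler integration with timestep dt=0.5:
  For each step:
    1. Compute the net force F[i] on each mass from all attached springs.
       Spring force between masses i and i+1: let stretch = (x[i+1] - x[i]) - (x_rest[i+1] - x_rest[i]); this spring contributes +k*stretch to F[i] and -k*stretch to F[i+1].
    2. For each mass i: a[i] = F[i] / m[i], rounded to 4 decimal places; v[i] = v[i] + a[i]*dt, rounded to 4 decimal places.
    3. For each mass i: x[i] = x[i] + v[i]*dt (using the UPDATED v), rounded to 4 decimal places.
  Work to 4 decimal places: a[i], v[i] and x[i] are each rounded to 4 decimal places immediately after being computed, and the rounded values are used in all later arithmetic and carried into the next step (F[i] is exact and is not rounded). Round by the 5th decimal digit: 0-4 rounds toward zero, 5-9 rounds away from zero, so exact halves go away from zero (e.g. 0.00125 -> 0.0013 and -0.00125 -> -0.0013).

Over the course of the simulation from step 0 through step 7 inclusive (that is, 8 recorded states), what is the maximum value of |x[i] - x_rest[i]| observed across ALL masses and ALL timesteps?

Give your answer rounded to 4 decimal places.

Answer: 4.0000

Derivation:
Step 0: x=[3.0000 10.0000 11.0000 14.0000] v=[0.0000 0.0000 2.0000 0.0000]
Step 1: x=[6.0000 4.0000 14.0000 15.0000] v=[6.0000 -12.0000 6.0000 2.0000]
Step 2: x=[3.0000 10.0000 8.0000 19.0000] v=[-6.0000 12.0000 -12.0000 8.0000]
Step 3: x=[3.0000 7.0000 15.0000 16.0000] v=[0.0000 -6.0000 14.0000 -6.0000]
Step 4: x=[3.0000 8.0000 15.0000 16.0000] v=[0.0000 2.0000 0.0000 0.0000]
Step 5: x=[4.0000 11.0000 9.0000 19.0000] v=[2.0000 6.0000 -12.0000 6.0000]
Step 6: x=[8.0000 5.0000 15.0000 16.0000] v=[8.0000 -12.0000 12.0000 -6.0000]
Step 7: x=[5.0000 12.0000 12.0000 16.0000] v=[-6.0000 14.0000 -6.0000 0.0000]
Max displacement = 4.0000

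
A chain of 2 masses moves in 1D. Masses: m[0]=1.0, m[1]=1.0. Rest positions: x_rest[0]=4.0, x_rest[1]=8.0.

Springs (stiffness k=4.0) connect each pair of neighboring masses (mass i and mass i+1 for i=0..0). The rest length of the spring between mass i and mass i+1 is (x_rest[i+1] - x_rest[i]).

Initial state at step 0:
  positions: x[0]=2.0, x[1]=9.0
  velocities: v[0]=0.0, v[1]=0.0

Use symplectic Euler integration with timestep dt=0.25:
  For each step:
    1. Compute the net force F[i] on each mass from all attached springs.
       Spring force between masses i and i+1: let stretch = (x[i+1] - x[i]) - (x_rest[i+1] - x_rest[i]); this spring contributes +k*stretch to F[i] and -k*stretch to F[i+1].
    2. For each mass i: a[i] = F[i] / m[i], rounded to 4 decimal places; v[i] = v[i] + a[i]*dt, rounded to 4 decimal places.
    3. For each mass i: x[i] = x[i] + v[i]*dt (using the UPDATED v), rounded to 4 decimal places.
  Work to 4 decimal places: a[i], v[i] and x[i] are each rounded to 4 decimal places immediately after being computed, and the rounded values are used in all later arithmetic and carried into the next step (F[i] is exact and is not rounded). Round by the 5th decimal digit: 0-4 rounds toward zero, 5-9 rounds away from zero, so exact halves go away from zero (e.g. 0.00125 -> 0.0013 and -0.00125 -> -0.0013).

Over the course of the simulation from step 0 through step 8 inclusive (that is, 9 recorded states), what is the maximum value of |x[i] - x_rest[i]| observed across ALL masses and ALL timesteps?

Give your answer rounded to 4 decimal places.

Step 0: x=[2.0000 9.0000] v=[0.0000 0.0000]
Step 1: x=[2.7500 8.2500] v=[3.0000 -3.0000]
Step 2: x=[3.8750 7.1250] v=[4.5000 -4.5000]
Step 3: x=[4.8125 6.1875] v=[3.7500 -3.7500]
Step 4: x=[5.0938 5.9063] v=[1.1250 -1.1250]
Step 5: x=[4.5782 6.4219] v=[-2.0625 2.0625]
Step 6: x=[3.5235 7.4766] v=[-4.2188 4.2188]
Step 7: x=[2.4571 8.5430] v=[-4.2657 4.2657]
Step 8: x=[1.9122 9.0880] v=[-2.1798 2.1798]
Max displacement = 2.0937

Answer: 2.0937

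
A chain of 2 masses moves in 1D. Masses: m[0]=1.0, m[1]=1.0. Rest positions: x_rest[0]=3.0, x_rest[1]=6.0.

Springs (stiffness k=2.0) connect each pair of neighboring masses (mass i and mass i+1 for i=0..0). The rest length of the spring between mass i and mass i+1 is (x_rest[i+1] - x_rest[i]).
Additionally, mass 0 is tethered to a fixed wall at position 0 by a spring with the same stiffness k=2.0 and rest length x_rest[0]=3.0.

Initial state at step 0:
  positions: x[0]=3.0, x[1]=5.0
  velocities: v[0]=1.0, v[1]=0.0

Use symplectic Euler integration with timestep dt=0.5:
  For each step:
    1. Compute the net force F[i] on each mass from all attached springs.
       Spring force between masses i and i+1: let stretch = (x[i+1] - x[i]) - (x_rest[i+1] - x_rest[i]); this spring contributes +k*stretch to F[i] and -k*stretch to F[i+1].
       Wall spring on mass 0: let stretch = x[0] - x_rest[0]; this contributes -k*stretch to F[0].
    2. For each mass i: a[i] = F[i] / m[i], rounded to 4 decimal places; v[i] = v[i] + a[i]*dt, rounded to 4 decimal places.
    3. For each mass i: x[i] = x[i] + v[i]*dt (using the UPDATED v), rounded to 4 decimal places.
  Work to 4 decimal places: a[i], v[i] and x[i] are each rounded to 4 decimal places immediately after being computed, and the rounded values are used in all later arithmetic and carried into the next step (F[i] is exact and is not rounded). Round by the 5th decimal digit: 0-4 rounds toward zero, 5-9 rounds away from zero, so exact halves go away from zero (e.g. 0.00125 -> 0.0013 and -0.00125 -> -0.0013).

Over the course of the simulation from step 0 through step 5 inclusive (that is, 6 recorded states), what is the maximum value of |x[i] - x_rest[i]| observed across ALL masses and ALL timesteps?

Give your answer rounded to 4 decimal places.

Answer: 1.0313

Derivation:
Step 0: x=[3.0000 5.0000] v=[1.0000 0.0000]
Step 1: x=[3.0000 5.5000] v=[0.0000 1.0000]
Step 2: x=[2.7500 6.2500] v=[-0.5000 1.5000]
Step 3: x=[2.8750 6.7500] v=[0.2500 1.0000]
Step 4: x=[3.5000 6.8125] v=[1.2500 0.1250]
Step 5: x=[4.0313 6.7188] v=[1.0625 -0.1875]
Max displacement = 1.0313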